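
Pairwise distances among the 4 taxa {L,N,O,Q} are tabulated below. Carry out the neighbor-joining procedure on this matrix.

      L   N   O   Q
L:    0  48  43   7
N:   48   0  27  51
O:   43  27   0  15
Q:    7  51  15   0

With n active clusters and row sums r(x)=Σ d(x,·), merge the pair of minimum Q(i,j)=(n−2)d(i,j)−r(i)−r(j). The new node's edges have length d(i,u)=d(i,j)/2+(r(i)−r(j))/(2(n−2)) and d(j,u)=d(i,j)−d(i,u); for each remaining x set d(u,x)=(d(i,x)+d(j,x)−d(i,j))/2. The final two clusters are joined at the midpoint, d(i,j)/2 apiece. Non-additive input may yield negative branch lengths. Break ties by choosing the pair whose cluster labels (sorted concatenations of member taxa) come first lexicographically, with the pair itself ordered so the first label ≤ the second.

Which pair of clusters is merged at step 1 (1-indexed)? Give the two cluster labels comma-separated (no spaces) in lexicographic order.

L,Q

1. join L+Q (d=7, Q=-157) ⇒ LQ; edges |L|=39/4, |Q|=-11/4
  updated: d(LQ,N)=46, d(LQ,O)=51/2
2. join LQ+N (d=46, Q=-197/2) ⇒ LNQ; edges |LQ|=89/4, |N|=95/4
  updated: d(LNQ,O)=13/4
3. join LNQ+O (d=13/4) ⇒ LNOQ; edges |LNQ|=13/8, |O|=13/8
final tree: (((L:39/4,Q:-11/4):89/4,N:95/4):13/8,O:13/8)
total length: 225/4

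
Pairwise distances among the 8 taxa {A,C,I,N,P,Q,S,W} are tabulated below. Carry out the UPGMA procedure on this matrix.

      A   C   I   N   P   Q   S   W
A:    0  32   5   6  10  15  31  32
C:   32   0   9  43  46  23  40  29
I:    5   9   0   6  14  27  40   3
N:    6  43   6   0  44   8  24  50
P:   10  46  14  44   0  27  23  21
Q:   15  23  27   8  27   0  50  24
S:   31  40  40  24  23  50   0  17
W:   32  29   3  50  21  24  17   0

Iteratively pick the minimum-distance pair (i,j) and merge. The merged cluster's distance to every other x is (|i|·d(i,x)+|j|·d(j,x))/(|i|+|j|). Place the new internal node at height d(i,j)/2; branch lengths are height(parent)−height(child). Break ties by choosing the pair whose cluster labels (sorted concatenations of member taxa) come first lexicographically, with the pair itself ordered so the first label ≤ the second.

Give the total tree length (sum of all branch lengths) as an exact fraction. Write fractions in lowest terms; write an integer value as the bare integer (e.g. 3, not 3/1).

1. join I+W (d=3) ⇒ IW; edges |I|=3/2, |W|=3/2
  updated: d(A,IW)=37/2, d(C,IW)=19, d(IW,N)=28, d(IW,P)=35/2, d(IW,Q)=51/2, d(IW,S)=57/2
2. join A+N (d=6) ⇒ AN; edges |A|=3, |N|=3
  updated: d(AN,C)=75/2, d(AN,IW)=93/4, d(AN,P)=27, d(AN,Q)=23/2, d(AN,S)=55/2
3. join AN+Q (d=23/2) ⇒ ANQ; edges |AN|=11/4, |Q|=23/4
  updated: d(ANQ,C)=98/3, d(ANQ,IW)=24, d(ANQ,P)=27, d(ANQ,S)=35
4. join IW+P (d=35/2) ⇒ IPW; edges |IW|=29/4, |P|=35/4
  updated: d(ANQ,IPW)=25, d(C,IPW)=28, d(IPW,S)=80/3
5. join ANQ+IPW (d=25) ⇒ AINPQW; edges |ANQ|=27/4, |IPW|=15/4
  updated: d(AINPQW,C)=91/3, d(AINPQW,S)=185/6
6. join AINPQW+C (d=91/3) ⇒ ACINPQW; edges |AINPQW|=8/3, |C|=91/6
  updated: d(ACINPQW,S)=225/7
7. join ACINPQW+S (d=225/7) ⇒ ACINPQSW; edges |ACINPQW|=19/21, |S|=225/14
final tree: (((((A:3,N:3):11/4,Q:23/4):27/4,((I:3/2,W:3/2):29/4,P:35/4):15/4):8/3,C:91/6):19/21,S:225/14)
total length: 1655/21

1655/21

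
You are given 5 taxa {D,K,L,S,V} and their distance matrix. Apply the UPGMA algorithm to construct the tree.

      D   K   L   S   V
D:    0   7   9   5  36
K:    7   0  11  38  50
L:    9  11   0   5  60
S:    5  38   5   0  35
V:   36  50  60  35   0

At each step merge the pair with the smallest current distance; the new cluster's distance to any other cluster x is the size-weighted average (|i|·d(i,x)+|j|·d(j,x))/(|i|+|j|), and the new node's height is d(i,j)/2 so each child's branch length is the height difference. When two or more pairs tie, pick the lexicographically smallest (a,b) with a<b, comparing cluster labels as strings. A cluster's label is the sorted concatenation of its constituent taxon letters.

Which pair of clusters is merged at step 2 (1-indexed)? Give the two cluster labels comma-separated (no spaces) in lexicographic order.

DS,L

step 1: merge (D,S) at d=5; branch lengths D→5/2, S→5/2; new cluster DS
  updated: d(DS,K)=45/2, d(DS,L)=7, d(DS,V)=71/2
step 2: merge (DS,L) at d=7; branch lengths DS→1, L→7/2; new cluster DLS
  updated: d(DLS,K)=56/3, d(DLS,V)=131/3
step 3: merge (DLS,K) at d=56/3; branch lengths DLS→35/6, K→28/3; new cluster DKLS
  updated: d(DKLS,V)=181/4
step 4: merge (DKLS,V) at d=181/4; branch lengths DKLS→319/24, V→181/8; new cluster DKLSV
final tree: ((((D:5/2,S:5/2):1,L:7/2):35/6,K:28/3):319/24,V:181/8)
total length: 727/12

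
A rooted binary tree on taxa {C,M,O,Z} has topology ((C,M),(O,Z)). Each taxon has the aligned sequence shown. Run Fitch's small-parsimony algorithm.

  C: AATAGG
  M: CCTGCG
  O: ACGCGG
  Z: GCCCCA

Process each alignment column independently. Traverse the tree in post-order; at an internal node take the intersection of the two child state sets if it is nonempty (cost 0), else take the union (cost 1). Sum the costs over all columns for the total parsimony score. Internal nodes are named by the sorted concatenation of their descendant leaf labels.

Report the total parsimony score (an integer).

10

[col 0] CM: children C:{A}, M:{C} ∪→ {A,C}; cost 1
[col 0] OZ: children O:{A}, Z:{G} ∪→ {A,G}; cost 1
[col 0] CMOZ: children CM:{A,C}, OZ:{A,G} ∩→ {A}; cost 0
[col 1] CM: children C:{A}, M:{C} ∪→ {A,C}; cost 1
[col 1] OZ: children O:{C}, Z:{C} ∩→ {C}; cost 0
[col 1] CMOZ: children CM:{A,C}, OZ:{C} ∩→ {C}; cost 0
[col 2] CM: children C:{T}, M:{T} ∩→ {T}; cost 0
[col 2] OZ: children O:{G}, Z:{C} ∪→ {C,G}; cost 1
[col 2] CMOZ: children CM:{T}, OZ:{C,G} ∪→ {C,G,T}; cost 1
[col 3] CM: children C:{A}, M:{G} ∪→ {A,G}; cost 1
[col 3] OZ: children O:{C}, Z:{C} ∩→ {C}; cost 0
[col 3] CMOZ: children CM:{A,G}, OZ:{C} ∪→ {A,C,G}; cost 1
[col 4] CM: children C:{G}, M:{C} ∪→ {C,G}; cost 1
[col 4] OZ: children O:{G}, Z:{C} ∪→ {C,G}; cost 1
[col 4] CMOZ: children CM:{C,G}, OZ:{C,G} ∩→ {C,G}; cost 0
[col 5] CM: children C:{G}, M:{G} ∩→ {G}; cost 0
[col 5] OZ: children O:{G}, Z:{A} ∪→ {A,G}; cost 1
[col 5] CMOZ: children CM:{G}, OZ:{A,G} ∩→ {G}; cost 0
per-site changes: [2, 1, 2, 2, 2, 1]; total = 10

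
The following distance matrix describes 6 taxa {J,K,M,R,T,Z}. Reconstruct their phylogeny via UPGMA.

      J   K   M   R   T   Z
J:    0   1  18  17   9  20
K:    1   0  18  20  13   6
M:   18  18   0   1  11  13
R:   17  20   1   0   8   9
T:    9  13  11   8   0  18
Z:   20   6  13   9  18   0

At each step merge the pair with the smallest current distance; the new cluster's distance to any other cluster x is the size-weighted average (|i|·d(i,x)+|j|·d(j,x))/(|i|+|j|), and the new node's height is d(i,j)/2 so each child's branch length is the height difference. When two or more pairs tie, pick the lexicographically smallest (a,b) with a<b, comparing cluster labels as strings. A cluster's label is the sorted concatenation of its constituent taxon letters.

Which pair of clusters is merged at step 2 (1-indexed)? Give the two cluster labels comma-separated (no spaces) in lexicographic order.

1. join J+K (d=1) ⇒ JK; edges |J|=1/2, |K|=1/2
  updated: d(JK,M)=18, d(JK,R)=37/2, d(JK,T)=11, d(JK,Z)=13
2. join M+R (d=1) ⇒ MR; edges |M|=1/2, |R|=1/2
  updated: d(JK,MR)=73/4, d(MR,T)=19/2, d(MR,Z)=11
3. join MR+T (d=19/2) ⇒ MRT; edges |MR|=17/4, |T|=19/4
  updated: d(JK,MRT)=95/6, d(MRT,Z)=40/3
4. join JK+Z (d=13) ⇒ JKZ; edges |JK|=6, |Z|=13/2
  updated: d(JKZ,MRT)=15
5. join JKZ+MRT (d=15) ⇒ JKMRTZ; edges |JKZ|=1, |MRT|=11/4
final tree: (((J:1/2,K:1/2):6,Z:13/2):1,((M:1/2,R:1/2):17/4,T:19/4):11/4)
total length: 109/4

M,R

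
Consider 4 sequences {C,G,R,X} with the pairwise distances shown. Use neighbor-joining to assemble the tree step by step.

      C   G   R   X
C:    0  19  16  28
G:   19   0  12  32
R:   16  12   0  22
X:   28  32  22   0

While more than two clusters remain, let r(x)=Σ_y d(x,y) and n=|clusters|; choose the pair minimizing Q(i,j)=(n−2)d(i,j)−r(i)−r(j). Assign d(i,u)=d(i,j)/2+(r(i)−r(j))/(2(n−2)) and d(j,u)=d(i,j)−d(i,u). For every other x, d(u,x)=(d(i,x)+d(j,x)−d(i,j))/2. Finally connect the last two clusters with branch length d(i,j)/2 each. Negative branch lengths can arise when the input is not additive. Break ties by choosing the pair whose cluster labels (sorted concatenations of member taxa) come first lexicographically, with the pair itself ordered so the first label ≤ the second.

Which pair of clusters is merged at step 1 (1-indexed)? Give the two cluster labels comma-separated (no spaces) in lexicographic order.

C,X

step 1: merge (C,X) at d=28, Q=-89; branch lengths C→37/4, X→75/4; new cluster CX
  updated: d(CX,G)=23/2, d(CX,R)=5
step 2: merge (CX,G) at d=23/2, Q=-57/2; branch lengths CX→9/4, G→37/4; new cluster CGX
  updated: d(CGX,R)=11/4
step 3: merge (CGX,R) at d=11/4; branch lengths CGX→11/8, R→11/8; new cluster CGRX
final tree: (((C:37/4,X:75/4):9/4,G:37/4):11/8,R:11/8)
total length: 169/4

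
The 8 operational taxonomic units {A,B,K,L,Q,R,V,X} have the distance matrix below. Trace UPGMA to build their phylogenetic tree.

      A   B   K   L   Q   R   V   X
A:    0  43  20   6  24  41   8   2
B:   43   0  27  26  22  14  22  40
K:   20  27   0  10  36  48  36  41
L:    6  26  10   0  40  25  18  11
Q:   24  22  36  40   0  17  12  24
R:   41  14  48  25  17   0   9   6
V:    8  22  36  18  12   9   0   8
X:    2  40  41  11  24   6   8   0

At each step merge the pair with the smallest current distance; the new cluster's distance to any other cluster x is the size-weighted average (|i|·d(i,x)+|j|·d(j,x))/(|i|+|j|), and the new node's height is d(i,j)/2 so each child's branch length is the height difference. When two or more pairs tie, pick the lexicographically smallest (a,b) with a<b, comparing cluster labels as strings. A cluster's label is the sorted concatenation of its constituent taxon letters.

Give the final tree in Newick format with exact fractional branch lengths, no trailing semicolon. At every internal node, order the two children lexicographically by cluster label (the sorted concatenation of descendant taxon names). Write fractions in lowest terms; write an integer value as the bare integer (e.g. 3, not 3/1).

((((A:1,X:1):3,V:4):7,(K:5,L:5):6):31/10,((B:7,R:7):11/4,Q:39/4):87/20)

1. join A+X (d=2) ⇒ AX; edges |A|=1, |X|=1
  updated: d(AX,B)=83/2, d(AX,K)=61/2, d(AX,L)=17/2, d(AX,Q)=24, d(AX,R)=47/2, d(AX,V)=8
2. join AX+V (d=8) ⇒ AVX; edges |AX|=3, |V|=4
  updated: d(AVX,B)=35, d(AVX,K)=97/3, d(AVX,L)=35/3, d(AVX,Q)=20, d(AVX,R)=56/3
3. join K+L (d=10) ⇒ KL; edges |K|=5, |L|=5
  updated: d(AVX,KL)=22, d(B,KL)=53/2, d(KL,Q)=38, d(KL,R)=73/2
4. join B+R (d=14) ⇒ BR; edges |B|=7, |R|=7
  updated: d(AVX,BR)=161/6, d(BR,KL)=63/2, d(BR,Q)=39/2
5. join BR+Q (d=39/2) ⇒ BQR; edges |BR|=11/4, |Q|=39/4
  updated: d(AVX,BQR)=221/9, d(BQR,KL)=101/3
6. join AVX+KL (d=22) ⇒ AKLVX; edges |AVX|=7, |KL|=6
  updated: d(AKLVX,BQR)=141/5
7. join AKLVX+BQR (d=141/5) ⇒ ABKLQRVX; edges |AKLVX|=31/10, |BQR|=87/20
final tree: ((((A:1,X:1):3,V:4):7,(K:5,L:5):6):31/10,((B:7,R:7):11/4,Q:39/4):87/20)
total length: 1319/20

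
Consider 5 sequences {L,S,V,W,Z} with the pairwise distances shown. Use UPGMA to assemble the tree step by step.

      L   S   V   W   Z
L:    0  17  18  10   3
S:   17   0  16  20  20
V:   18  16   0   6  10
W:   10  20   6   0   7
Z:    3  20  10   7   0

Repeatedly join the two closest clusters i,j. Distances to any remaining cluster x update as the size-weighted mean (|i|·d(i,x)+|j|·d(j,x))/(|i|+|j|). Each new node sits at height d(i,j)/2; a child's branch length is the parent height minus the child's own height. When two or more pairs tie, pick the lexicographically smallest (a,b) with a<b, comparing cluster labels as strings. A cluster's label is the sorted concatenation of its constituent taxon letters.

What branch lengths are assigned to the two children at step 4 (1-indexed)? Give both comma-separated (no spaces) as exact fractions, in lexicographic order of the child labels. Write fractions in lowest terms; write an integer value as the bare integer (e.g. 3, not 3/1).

7/2,73/8

1. join L+Z (d=3) ⇒ LZ; edges |L|=3/2, |Z|=3/2
  updated: d(LZ,S)=37/2, d(LZ,V)=14, d(LZ,W)=17/2
2. join V+W (d=6) ⇒ VW; edges |V|=3, |W|=3
  updated: d(LZ,VW)=45/4, d(S,VW)=18
3. join LZ+VW (d=45/4) ⇒ LVWZ; edges |LZ|=33/8, |VW|=21/8
  updated: d(LVWZ,S)=73/4
4. join LVWZ+S (d=73/4) ⇒ LSVWZ; edges |LVWZ|=7/2, |S|=73/8
final tree: (((L:3/2,Z:3/2):33/8,(V:3,W:3):21/8):7/2,S:73/8)
total length: 227/8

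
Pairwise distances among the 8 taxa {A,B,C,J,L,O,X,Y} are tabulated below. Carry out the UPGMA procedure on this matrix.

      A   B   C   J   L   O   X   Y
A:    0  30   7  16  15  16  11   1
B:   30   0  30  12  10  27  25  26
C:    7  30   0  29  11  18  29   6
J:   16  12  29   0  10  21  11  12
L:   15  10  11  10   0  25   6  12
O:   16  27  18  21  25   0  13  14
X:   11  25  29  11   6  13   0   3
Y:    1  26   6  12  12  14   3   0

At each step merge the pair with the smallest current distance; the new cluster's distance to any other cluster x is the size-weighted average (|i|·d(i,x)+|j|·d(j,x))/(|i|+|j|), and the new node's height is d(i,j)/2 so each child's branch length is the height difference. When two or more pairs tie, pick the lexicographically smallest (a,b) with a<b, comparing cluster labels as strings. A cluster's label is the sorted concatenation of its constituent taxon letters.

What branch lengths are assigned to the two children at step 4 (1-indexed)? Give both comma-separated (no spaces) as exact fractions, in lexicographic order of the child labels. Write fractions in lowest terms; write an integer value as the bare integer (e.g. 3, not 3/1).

step 1: merge (A,Y) at d=1; branch lengths A→1/2, Y→1/2; new cluster AY
  updated: d(AY,B)=28, d(AY,C)=13/2, d(AY,J)=14, d(AY,L)=27/2, d(AY,O)=15, d(AY,X)=7
step 2: merge (L,X) at d=6; branch lengths L→3, X→3; new cluster LX
  updated: d(AY,LX)=41/4, d(B,LX)=35/2, d(C,LX)=20, d(J,LX)=21/2, d(LX,O)=19
step 3: merge (AY,C) at d=13/2; branch lengths AY→11/4, C→13/4; new cluster ACY
  updated: d(ACY,B)=86/3, d(ACY,J)=19, d(ACY,LX)=27/2, d(ACY,O)=16
step 4: merge (J,LX) at d=21/2; branch lengths J→21/4, LX→9/4; new cluster JLX
  updated: d(ACY,JLX)=46/3, d(B,JLX)=47/3, d(JLX,O)=59/3
step 5: merge (ACY,JLX) at d=46/3; branch lengths ACY→53/12, JLX→29/12; new cluster ACJLXY
  updated: d(ACJLXY,B)=133/6, d(ACJLXY,O)=107/6
step 6: merge (ACJLXY,O) at d=107/6; branch lengths ACJLXY→5/4, O→107/12; new cluster ACJLOXY
  updated: d(ACJLOXY,B)=160/7
step 7: merge (ACJLOXY,B) at d=160/7; branch lengths ACJLOXY→211/84, B→80/7; new cluster ABCJLOXY
final tree: (((((A:1/2,Y:1/2):11/4,C:13/4):53/12,(J:21/4,(L:3,X:3):9/4):29/12):5/4,O:107/12):211/84,B:80/7)
total length: 4321/84

21/4,9/4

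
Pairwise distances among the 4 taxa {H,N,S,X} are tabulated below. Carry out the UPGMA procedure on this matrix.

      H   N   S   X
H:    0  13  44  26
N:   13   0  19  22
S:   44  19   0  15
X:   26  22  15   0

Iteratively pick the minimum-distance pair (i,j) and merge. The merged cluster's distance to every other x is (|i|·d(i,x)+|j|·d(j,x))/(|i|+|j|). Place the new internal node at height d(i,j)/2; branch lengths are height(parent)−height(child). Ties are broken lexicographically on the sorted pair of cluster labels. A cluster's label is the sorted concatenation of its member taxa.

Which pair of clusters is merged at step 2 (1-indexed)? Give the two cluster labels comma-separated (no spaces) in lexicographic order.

S,X

step 1: merge (H,N) at d=13; branch lengths H→13/2, N→13/2; new cluster HN
  updated: d(HN,S)=63/2, d(HN,X)=24
step 2: merge (S,X) at d=15; branch lengths S→15/2, X→15/2; new cluster SX
  updated: d(HN,SX)=111/4
step 3: merge (HN,SX) at d=111/4; branch lengths HN→59/8, SX→51/8; new cluster HNSX
final tree: ((H:13/2,N:13/2):59/8,(S:15/2,X:15/2):51/8)
total length: 167/4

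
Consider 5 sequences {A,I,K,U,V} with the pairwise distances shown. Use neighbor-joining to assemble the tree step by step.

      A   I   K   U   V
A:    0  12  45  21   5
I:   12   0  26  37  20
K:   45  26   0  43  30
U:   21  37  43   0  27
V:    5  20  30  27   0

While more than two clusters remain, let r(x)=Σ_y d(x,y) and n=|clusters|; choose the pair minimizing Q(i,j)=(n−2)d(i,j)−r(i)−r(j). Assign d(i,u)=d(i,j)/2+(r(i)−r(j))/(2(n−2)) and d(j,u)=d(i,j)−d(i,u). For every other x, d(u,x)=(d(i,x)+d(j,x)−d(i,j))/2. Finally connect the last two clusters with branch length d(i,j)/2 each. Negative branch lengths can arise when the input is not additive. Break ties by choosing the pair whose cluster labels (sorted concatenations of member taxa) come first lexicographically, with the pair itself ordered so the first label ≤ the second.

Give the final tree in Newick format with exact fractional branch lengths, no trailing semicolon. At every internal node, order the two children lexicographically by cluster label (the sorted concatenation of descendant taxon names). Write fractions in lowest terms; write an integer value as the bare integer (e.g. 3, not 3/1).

(((A:15/8,V:25/8):23/8,(I:29/6,K:127/6):67/8):149/16,U:149/16)

step 1: merge (I,K) at d=26, Q=-161; branch lengths I→29/6, K→127/6; new cluster IK
  updated: d(A,IK)=31/2, d(IK,U)=27, d(IK,V)=12
step 2: merge (A,V) at d=5, Q=-151/2; branch lengths A→15/8, V→25/8; new cluster AV
  updated: d(AV,IK)=45/4, d(AV,U)=43/2
step 3: merge (AV,IK) at d=45/4, Q=-239/4; branch lengths AV→23/8, IK→67/8; new cluster AIKV
  updated: d(AIKV,U)=149/8
step 4: merge (AIKV,U) at d=149/8; branch lengths AIKV→149/16, U→149/16; new cluster AIKUV
final tree: (((A:15/8,V:25/8):23/8,(I:29/6,K:127/6):67/8):149/16,U:149/16)
total length: 487/8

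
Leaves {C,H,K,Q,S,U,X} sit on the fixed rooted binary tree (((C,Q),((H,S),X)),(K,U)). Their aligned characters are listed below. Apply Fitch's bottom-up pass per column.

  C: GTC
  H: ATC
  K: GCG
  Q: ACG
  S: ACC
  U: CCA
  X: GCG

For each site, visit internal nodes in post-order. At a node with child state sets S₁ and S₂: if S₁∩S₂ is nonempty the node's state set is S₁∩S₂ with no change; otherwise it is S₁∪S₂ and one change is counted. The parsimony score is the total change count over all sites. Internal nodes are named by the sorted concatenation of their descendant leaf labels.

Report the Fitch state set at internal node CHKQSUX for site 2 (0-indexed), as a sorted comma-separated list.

[col 0] CQ: children C:{G}, Q:{A} ∪→ {A,G}; cost 1
[col 0] HS: children H:{A}, S:{A} ∩→ {A}; cost 0
[col 0] HSX: children HS:{A}, X:{G} ∪→ {A,G}; cost 1
[col 0] CHQSX: children CQ:{A,G}, HSX:{A,G} ∩→ {A,G}; cost 0
[col 0] KU: children K:{G}, U:{C} ∪→ {C,G}; cost 1
[col 0] CHKQSUX: children CHQSX:{A,G}, KU:{C,G} ∩→ {G}; cost 0
[col 1] CQ: children C:{T}, Q:{C} ∪→ {C,T}; cost 1
[col 1] HS: children H:{T}, S:{C} ∪→ {C,T}; cost 1
[col 1] HSX: children HS:{C,T}, X:{C} ∩→ {C}; cost 0
[col 1] CHQSX: children CQ:{C,T}, HSX:{C} ∩→ {C}; cost 0
[col 1] KU: children K:{C}, U:{C} ∩→ {C}; cost 0
[col 1] CHKQSUX: children CHQSX:{C}, KU:{C} ∩→ {C}; cost 0
[col 2] CQ: children C:{C}, Q:{G} ∪→ {C,G}; cost 1
[col 2] HS: children H:{C}, S:{C} ∩→ {C}; cost 0
[col 2] HSX: children HS:{C}, X:{G} ∪→ {C,G}; cost 1
[col 2] CHQSX: children CQ:{C,G}, HSX:{C,G} ∩→ {C,G}; cost 0
[col 2] KU: children K:{G}, U:{A} ∪→ {A,G}; cost 1
[col 2] CHKQSUX: children CHQSX:{C,G}, KU:{A,G} ∩→ {G}; cost 0
per-site changes: [3, 2, 3]; total = 8

G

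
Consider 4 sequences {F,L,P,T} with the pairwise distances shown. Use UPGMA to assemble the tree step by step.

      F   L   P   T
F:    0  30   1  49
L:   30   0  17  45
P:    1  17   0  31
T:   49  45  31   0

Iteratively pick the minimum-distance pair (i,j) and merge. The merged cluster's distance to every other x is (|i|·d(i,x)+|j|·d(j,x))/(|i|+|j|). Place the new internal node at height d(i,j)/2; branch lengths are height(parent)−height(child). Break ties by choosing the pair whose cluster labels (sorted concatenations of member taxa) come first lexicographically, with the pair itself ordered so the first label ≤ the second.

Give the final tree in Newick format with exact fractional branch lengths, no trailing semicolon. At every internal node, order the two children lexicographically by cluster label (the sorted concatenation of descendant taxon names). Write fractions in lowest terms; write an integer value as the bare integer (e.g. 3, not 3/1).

iteration 1: select F,P (d=1); attach at lengths (1/2, 1/2); label the merged cluster FP
  updated: d(FP,L)=47/2, d(FP,T)=40
iteration 2: select FP,L (d=47/2); attach at lengths (45/4, 47/4); label the merged cluster FLP
  updated: d(FLP,T)=125/3
iteration 3: select FLP,T (d=125/3); attach at lengths (109/12, 125/6); label the merged cluster FLPT
final tree: (((F:1/2,P:1/2):45/4,L:47/4):109/12,T:125/6)
total length: 647/12

(((F:1/2,P:1/2):45/4,L:47/4):109/12,T:125/6)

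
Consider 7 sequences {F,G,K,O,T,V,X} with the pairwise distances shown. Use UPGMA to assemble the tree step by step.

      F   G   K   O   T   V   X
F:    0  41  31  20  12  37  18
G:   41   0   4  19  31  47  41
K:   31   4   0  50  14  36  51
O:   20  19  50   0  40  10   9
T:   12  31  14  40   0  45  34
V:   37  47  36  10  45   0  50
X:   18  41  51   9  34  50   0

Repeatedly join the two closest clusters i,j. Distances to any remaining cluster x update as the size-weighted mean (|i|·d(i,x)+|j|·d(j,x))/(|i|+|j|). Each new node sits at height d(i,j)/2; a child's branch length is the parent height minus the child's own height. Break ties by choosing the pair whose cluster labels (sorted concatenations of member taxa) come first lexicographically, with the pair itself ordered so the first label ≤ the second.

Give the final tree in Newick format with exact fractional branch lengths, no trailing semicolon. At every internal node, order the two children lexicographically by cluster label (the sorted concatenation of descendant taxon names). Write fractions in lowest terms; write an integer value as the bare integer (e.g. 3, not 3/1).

((((F:6,T:6):8,(O:9/2,X:9/2):19/2):27/8,(G:2,K:2):123/8):11/8,V:75/4)

1. join G+K (d=4) ⇒ GK; edges |G|=2, |K|=2
  updated: d(F,GK)=36, d(GK,O)=69/2, d(GK,T)=45/2, d(GK,V)=83/2, d(GK,X)=46
2. join O+X (d=9) ⇒ OX; edges |O|=9/2, |X|=9/2
  updated: d(F,OX)=19, d(GK,OX)=161/4, d(OX,T)=37, d(OX,V)=30
3. join F+T (d=12) ⇒ FT; edges |F|=6, |T|=6
  updated: d(FT,GK)=117/4, d(FT,OX)=28, d(FT,V)=41
4. join FT+OX (d=28) ⇒ FOTX; edges |FT|=8, |OX|=19/2
  updated: d(FOTX,GK)=139/4, d(FOTX,V)=71/2
5. join FOTX+GK (d=139/4) ⇒ FGKOTX; edges |FOTX|=27/8, |GK|=123/8
  updated: d(FGKOTX,V)=75/2
6. join FGKOTX+V (d=75/2) ⇒ FGKOTVX; edges |FGKOTX|=11/8, |V|=75/4
final tree: ((((F:6,T:6):8,(O:9/2,X:9/2):19/2):27/8,(G:2,K:2):123/8):11/8,V:75/4)
total length: 651/8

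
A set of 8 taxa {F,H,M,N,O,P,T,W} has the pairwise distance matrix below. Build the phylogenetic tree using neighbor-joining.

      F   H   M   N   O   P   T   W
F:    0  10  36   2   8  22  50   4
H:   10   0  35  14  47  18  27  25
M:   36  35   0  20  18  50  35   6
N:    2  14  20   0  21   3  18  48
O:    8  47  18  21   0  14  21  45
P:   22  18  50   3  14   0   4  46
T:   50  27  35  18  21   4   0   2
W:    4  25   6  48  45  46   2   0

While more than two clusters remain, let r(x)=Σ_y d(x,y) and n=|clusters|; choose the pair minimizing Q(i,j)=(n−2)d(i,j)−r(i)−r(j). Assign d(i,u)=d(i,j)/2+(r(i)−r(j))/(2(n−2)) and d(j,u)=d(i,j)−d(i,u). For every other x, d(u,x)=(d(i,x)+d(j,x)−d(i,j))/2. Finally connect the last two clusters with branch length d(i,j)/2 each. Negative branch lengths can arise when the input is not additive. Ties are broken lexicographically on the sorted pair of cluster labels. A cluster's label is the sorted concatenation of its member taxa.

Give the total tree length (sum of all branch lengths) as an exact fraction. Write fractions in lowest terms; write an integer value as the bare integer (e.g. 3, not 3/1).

2069/32

1. join M+W (d=6, Q=-340) ⇒ MW; edges |M|=5, |W|=1
  updated: d(F,MW)=17, d(H,MW)=27, d(MW,N)=31, d(MW,O)=57/2, d(MW,P)=45, d(MW,T)=31/2
2. join MW+T (d=31/2, Q=-222) ⇒ MTW; edges |MW|=53/5, |T|=49/10
  updated: d(F,MTW)=103/4, d(H,MTW)=77/4, d(MTW,N)=67/4, d(MTW,O)=17, d(MTW,P)=67/4
3. join F+O (d=8, Q=-571/4) ⇒ FO; edges |F|=-29/32, |O|=285/32
  updated: d(FO,H)=49/2, d(FO,MTW)=139/8, d(FO,N)=15/2, d(FO,P)=14
4. join H+MTW (d=77/4, Q=-705/8) ⇒ HMTW; edges |H|=169/16, |MTW|=139/16
  updated: d(FO,HMTW)=181/16, d(HMTW,N)=23/4, d(HMTW,P)=31/4
5. join FO+HMTW (d=181/16, Q=-35) ⇒ FHMOTW; edges |FO|=245/32, |HMTW|=117/32
  updated: d(FHMOTW,N)=31/32, d(FHMOTW,P)=167/32
6. join FHMOTW+N (d=31/32, Q=-147/16) ⇒ FHMNOTW; edges |FHMOTW|=51/32, |N|=-5/8
  updated: d(FHMNOTW,P)=29/8
7. join FHMNOTW+P (d=29/8) ⇒ FHMNOPTW; edges |FHMNOTW|=29/16, |P|=29/16
final tree: ((((F:-29/32,O:285/32):245/32,(H:169/16,((M:5,W:1):53/5,T:49/10):139/16):117/32):51/32,N:-5/8):29/16,P:29/16)
total length: 2069/32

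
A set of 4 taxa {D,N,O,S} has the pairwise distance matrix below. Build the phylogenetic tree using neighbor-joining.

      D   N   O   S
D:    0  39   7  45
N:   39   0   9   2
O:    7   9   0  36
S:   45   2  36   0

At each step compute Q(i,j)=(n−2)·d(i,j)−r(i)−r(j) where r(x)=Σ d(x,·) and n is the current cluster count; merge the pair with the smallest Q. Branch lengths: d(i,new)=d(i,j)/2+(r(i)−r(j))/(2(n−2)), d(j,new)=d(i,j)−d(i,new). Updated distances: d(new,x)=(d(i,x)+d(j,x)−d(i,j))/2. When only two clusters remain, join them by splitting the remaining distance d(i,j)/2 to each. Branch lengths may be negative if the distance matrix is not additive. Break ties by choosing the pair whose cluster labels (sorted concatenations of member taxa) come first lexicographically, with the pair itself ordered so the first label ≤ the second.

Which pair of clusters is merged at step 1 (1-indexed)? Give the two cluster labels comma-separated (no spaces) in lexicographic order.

1. join D+O (d=7, Q=-129) ⇒ DO; edges |D|=53/4, |O|=-25/4
  updated: d(DO,N)=41/2, d(DO,S)=37
2. join DO+N (d=41/2, Q=-119/2) ⇒ DNO; edges |DO|=111/4, |N|=-29/4
  updated: d(DNO,S)=37/4
3. join DNO+S (d=37/4) ⇒ DNOS; edges |DNO|=37/8, |S|=37/8
final tree: (((D:53/4,O:-25/4):111/4,N:-29/4):37/8,S:37/8)
total length: 147/4

D,O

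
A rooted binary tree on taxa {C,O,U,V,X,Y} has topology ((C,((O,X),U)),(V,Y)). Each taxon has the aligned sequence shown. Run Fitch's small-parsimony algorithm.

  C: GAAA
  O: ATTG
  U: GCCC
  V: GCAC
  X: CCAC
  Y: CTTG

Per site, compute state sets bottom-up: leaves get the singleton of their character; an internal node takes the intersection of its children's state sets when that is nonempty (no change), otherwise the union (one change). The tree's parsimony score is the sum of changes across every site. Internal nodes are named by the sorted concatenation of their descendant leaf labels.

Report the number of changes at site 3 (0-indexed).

3

[col 0] OX: children O:{A}, X:{C} ∪→ {A,C}; cost 1
[col 0] OUX: children OX:{A,C}, U:{G} ∪→ {A,C,G}; cost 1
[col 0] COUX: children C:{G}, OUX:{A,C,G} ∩→ {G}; cost 0
[col 0] VY: children V:{G}, Y:{C} ∪→ {C,G}; cost 1
[col 0] COUVXY: children COUX:{G}, VY:{C,G} ∩→ {G}; cost 0
[col 1] OX: children O:{T}, X:{C} ∪→ {C,T}; cost 1
[col 1] OUX: children OX:{C,T}, U:{C} ∩→ {C}; cost 0
[col 1] COUX: children C:{A}, OUX:{C} ∪→ {A,C}; cost 1
[col 1] VY: children V:{C}, Y:{T} ∪→ {C,T}; cost 1
[col 1] COUVXY: children COUX:{A,C}, VY:{C,T} ∩→ {C}; cost 0
[col 2] OX: children O:{T}, X:{A} ∪→ {A,T}; cost 1
[col 2] OUX: children OX:{A,T}, U:{C} ∪→ {A,C,T}; cost 1
[col 2] COUX: children C:{A}, OUX:{A,C,T} ∩→ {A}; cost 0
[col 2] VY: children V:{A}, Y:{T} ∪→ {A,T}; cost 1
[col 2] COUVXY: children COUX:{A}, VY:{A,T} ∩→ {A}; cost 0
[col 3] OX: children O:{G}, X:{C} ∪→ {C,G}; cost 1
[col 3] OUX: children OX:{C,G}, U:{C} ∩→ {C}; cost 0
[col 3] COUX: children C:{A}, OUX:{C} ∪→ {A,C}; cost 1
[col 3] VY: children V:{C}, Y:{G} ∪→ {C,G}; cost 1
[col 3] COUVXY: children COUX:{A,C}, VY:{C,G} ∩→ {C}; cost 0
per-site changes: [3, 3, 3, 3]; total = 12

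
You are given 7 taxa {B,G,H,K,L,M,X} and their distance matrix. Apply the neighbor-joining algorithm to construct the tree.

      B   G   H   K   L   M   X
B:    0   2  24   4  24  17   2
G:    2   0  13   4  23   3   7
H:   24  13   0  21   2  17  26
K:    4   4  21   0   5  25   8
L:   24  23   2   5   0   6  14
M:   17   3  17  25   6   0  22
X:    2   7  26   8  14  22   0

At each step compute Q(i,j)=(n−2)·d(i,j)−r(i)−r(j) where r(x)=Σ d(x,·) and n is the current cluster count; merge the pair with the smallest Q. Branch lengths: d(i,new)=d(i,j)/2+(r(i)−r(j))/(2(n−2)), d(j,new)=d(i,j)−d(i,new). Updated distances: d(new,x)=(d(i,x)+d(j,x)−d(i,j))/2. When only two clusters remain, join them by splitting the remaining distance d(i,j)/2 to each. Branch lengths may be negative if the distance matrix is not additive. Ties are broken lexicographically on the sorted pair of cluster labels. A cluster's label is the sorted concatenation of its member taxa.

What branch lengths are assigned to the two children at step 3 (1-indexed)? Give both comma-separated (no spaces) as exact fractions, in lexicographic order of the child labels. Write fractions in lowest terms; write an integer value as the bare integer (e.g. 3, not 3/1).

-8/3,89/12

1. join H+L (d=2, Q=-167) ⇒ HL; edges |H|=39/10, |L|=-19/10
  updated: d(B,HL)=23, d(G,HL)=17, d(HL,K)=12, d(HL,M)=21/2, d(HL,X)=19
2. join HL+M (d=21/2, Q=-117) ⇒ HLM; edges |HL|=23/4, |M|=19/4
  updated: d(B,HLM)=59/4, d(G,HLM)=19/4, d(HLM,K)=53/4, d(HLM,X)=61/4
3. join G+HLM (d=19/4, Q=-103/2) ⇒ GHLM; edges |G|=-8/3, |HLM|=89/12
  updated: d(B,GHLM)=6, d(GHLM,K)=25/4, d(GHLM,X)=35/4
4. join B+X (d=2, Q=-107/4) ⇒ BX; edges |B|=-11/16, |X|=43/16
  updated: d(BX,GHLM)=51/8, d(BX,K)=5
5. join BX+GHLM (d=51/8, Q=-141/8) ⇒ BGHLMX; edges |BX|=41/16, |GHLM|=61/16
  updated: d(BGHLMX,K)=39/16
6. join BGHLMX+K (d=39/16) ⇒ BGHKLMX; edges |BGHLMX|=39/32, |K|=39/32
final tree: (((B:-11/16,X:43/16):41/16,(G:-8/3,((H:39/10,L:-19/10):23/4,M:19/4):89/12):61/16):39/32,K:39/32)
total length: 449/16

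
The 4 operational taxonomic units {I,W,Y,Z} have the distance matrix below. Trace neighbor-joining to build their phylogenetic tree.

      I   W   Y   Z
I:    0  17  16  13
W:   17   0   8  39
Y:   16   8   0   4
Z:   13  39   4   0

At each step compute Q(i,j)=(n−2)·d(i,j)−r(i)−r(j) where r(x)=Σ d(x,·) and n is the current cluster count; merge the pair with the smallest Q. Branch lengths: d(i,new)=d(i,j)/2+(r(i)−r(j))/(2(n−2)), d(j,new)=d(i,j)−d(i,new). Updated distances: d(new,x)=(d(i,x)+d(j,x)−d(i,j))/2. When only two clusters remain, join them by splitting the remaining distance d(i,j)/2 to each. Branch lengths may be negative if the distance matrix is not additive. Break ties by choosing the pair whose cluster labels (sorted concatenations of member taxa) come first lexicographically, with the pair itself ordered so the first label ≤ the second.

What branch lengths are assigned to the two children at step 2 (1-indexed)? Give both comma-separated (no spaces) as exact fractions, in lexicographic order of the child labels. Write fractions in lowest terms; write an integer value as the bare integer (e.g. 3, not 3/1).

17/2,-5

1. join I+W (d=17, Q=-76) ⇒ IW; edges |I|=4, |W|=13
  updated: d(IW,Y)=7/2, d(IW,Z)=35/2
2. join IW+Y (d=7/2, Q=-25) ⇒ IWY; edges |IW|=17/2, |Y|=-5
  updated: d(IWY,Z)=9
3. join IWY+Z (d=9) ⇒ IWYZ; edges |IWY|=9/2, |Z|=9/2
final tree: (((I:4,W:13):17/2,Y:-5):9/2,Z:9/2)
total length: 59/2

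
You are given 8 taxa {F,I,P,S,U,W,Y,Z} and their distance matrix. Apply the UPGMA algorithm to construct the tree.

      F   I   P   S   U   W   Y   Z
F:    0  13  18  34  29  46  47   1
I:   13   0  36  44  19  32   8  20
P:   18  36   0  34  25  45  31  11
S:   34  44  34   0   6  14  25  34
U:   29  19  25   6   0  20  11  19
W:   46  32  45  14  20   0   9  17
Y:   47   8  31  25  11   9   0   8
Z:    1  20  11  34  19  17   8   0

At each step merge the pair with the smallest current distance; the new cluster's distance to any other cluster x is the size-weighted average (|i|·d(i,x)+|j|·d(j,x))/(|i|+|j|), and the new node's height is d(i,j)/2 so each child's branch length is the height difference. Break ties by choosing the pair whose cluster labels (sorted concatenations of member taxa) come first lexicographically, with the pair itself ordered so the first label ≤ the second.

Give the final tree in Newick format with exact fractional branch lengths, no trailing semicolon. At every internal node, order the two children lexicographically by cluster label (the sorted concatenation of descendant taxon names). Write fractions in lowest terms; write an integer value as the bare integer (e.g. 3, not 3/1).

(((F:1/2,Z:1/2):27/4,P:29/4):147/20,((I:4,Y:4):23/3,((S:3,U:3):11/2,W:17/2):19/6):44/15)

1. join F+Z (d=1) ⇒ FZ; edges |F|=1/2, |Z|=1/2
  updated: d(FZ,I)=33/2, d(FZ,P)=29/2, d(FZ,S)=34, d(FZ,U)=24, d(FZ,W)=63/2, d(FZ,Y)=55/2
2. join S+U (d=6) ⇒ SU; edges |S|=3, |U|=3
  updated: d(FZ,SU)=29, d(I,SU)=63/2, d(P,SU)=59/2, d(SU,W)=17, d(SU,Y)=18
3. join I+Y (d=8) ⇒ IY; edges |I|=4, |Y|=4
  updated: d(FZ,IY)=22, d(IY,P)=67/2, d(IY,SU)=99/4, d(IY,W)=41/2
4. join FZ+P (d=29/2) ⇒ FPZ; edges |FZ|=27/4, |P|=29/4
  updated: d(FPZ,IY)=155/6, d(FPZ,SU)=175/6, d(FPZ,W)=36
5. join SU+W (d=17) ⇒ SUW; edges |SU|=11/2, |W|=17/2
  updated: d(FPZ,SUW)=283/9, d(IY,SUW)=70/3
6. join IY+SUW (d=70/3) ⇒ ISUWY; edges |IY|=23/3, |SUW|=19/6
  updated: d(FPZ,ISUWY)=146/5
7. join FPZ+ISUWY (d=146/5) ⇒ FIPSUWYZ; edges |FPZ|=147/20, |ISUWY|=44/15
final tree: (((F:1/2,Z:1/2):27/4,P:29/4):147/20,((I:4,Y:4):23/3,((S:3,U:3):11/2,W:17/2):19/6):44/15)
total length: 3847/60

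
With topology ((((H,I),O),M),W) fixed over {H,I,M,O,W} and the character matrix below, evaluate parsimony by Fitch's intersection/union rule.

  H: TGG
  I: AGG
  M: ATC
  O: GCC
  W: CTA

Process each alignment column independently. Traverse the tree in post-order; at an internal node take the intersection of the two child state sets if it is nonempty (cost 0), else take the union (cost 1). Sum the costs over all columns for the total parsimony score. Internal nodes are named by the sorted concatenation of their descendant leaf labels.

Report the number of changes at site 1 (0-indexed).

2

[col 0] HI: children H:{T}, I:{A} ∪→ {A,T}; cost 1
[col 0] HIO: children HI:{A,T}, O:{G} ∪→ {A,G,T}; cost 1
[col 0] HIMO: children HIO:{A,G,T}, M:{A} ∩→ {A}; cost 0
[col 0] HIMOW: children HIMO:{A}, W:{C} ∪→ {A,C}; cost 1
[col 1] HI: children H:{G}, I:{G} ∩→ {G}; cost 0
[col 1] HIO: children HI:{G}, O:{C} ∪→ {C,G}; cost 1
[col 1] HIMO: children HIO:{C,G}, M:{T} ∪→ {C,G,T}; cost 1
[col 1] HIMOW: children HIMO:{C,G,T}, W:{T} ∩→ {T}; cost 0
[col 2] HI: children H:{G}, I:{G} ∩→ {G}; cost 0
[col 2] HIO: children HI:{G}, O:{C} ∪→ {C,G}; cost 1
[col 2] HIMO: children HIO:{C,G}, M:{C} ∩→ {C}; cost 0
[col 2] HIMOW: children HIMO:{C}, W:{A} ∪→ {A,C}; cost 1
per-site changes: [3, 2, 2]; total = 7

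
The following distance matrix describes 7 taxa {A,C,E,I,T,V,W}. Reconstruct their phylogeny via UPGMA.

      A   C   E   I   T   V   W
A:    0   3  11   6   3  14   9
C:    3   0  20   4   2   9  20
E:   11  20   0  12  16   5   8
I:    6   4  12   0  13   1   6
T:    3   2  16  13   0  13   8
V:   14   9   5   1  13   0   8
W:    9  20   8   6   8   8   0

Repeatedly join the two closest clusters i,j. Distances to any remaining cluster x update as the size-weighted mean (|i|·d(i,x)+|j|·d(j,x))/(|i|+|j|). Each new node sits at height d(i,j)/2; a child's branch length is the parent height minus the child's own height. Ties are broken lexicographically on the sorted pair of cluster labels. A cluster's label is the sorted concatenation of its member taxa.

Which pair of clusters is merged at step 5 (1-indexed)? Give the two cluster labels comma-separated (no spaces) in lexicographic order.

step 1: merge (I,V) at d=1; branch lengths I→1/2, V→1/2; new cluster IV
  updated: d(A,IV)=10, d(C,IV)=13/2, d(E,IV)=17/2, d(IV,T)=13, d(IV,W)=7
step 2: merge (C,T) at d=2; branch lengths C→1, T→1; new cluster CT
  updated: d(A,CT)=3, d(CT,E)=18, d(CT,IV)=39/4, d(CT,W)=14
step 3: merge (A,CT) at d=3; branch lengths A→3/2, CT→1/2; new cluster ACT
  updated: d(ACT,E)=47/3, d(ACT,IV)=59/6, d(ACT,W)=37/3
step 4: merge (IV,W) at d=7; branch lengths IV→3, W→7/2; new cluster IVW
  updated: d(ACT,IVW)=32/3, d(E,IVW)=25/3
step 5: merge (E,IVW) at d=25/3; branch lengths E→25/6, IVW→2/3; new cluster EIVW
  updated: d(ACT,EIVW)=143/12
step 6: merge (ACT,EIVW) at d=143/12; branch lengths ACT→107/24, EIVW→43/24; new cluster ACEITVW
final tree: ((A:3/2,(C:1,T:1):1/2):107/24,(E:25/6,((I:1/2,V:1/2):3,W:7/2):2/3):43/24)
total length: 271/12

E,IVW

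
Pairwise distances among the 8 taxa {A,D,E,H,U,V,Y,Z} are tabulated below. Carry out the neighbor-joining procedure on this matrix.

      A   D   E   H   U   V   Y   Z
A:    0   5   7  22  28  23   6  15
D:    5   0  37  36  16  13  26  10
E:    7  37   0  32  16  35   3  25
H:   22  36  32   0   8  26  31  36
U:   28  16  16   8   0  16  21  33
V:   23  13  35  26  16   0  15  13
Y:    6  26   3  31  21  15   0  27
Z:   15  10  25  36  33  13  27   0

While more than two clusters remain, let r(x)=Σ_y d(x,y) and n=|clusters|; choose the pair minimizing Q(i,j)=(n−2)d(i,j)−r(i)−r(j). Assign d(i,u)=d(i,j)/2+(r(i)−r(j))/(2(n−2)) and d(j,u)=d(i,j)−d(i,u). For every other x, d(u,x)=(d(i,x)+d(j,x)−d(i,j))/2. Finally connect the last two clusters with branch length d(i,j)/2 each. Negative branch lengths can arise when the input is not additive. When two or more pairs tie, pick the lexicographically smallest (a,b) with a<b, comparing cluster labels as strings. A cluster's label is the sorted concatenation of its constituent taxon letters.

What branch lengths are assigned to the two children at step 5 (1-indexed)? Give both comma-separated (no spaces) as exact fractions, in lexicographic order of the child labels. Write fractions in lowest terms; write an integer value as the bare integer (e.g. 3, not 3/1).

149/32,171/32

step 1: merge (H,U) at d=8, Q=-281; branch lengths H→101/12, U→-5/12; new cluster HU
  updated: d(A,HU)=21, d(D,HU)=22, d(E,HU)=20, d(HU,V)=17, d(HU,Y)=22, d(HU,Z)=61/2
step 2: merge (E,Y) at d=3, Q=-211; branch lengths E→43/10, Y→-13/10; new cluster EY
  updated: d(A,EY)=5, d(D,EY)=30, d(EY,HU)=39/2, d(EY,V)=47/2, d(EY,Z)=49/2
step 3: merge (A,EY) at d=5, Q=-303/2; branch lengths A→-27/16, EY→107/16; new cluster AEY
  updated: d(AEY,D)=15, d(AEY,HU)=71/4, d(AEY,V)=83/4, d(AEY,Z)=69/4
step 4: merge (AEY,HU) at d=71/4, Q=-419/4; branch lengths AEY→49/8, HU→93/8; new cluster AEHUY
  updated: d(AEHUY,D)=77/8, d(AEHUY,V)=10, d(AEHUY,Z)=15
step 5: merge (AEHUY,V) at d=10, Q=-405/8; branch lengths AEHUY→149/32, V→171/32; new cluster AEHUVY
  updated: d(AEHUVY,D)=101/16, d(AEHUVY,Z)=9
step 6: merge (AEHUVY,D) at d=101/16, Q=-405/16; branch lengths AEHUVY→85/32, D→117/32; new cluster ADEHUVY
  updated: d(ADEHUVY,Z)=203/32
step 7: merge (ADEHUVY,Z) at d=203/32; branch lengths ADEHUVY→203/64, Z→203/64; new cluster ADEHUVYZ
final tree: (((((A:-27/16,(E:43/10,Y:-13/10):107/16):49/8,(H:101/12,U:-5/12):93/8):149/32,V:171/32):85/32,D:117/32):203/64,Z:203/64)
total length: 1805/32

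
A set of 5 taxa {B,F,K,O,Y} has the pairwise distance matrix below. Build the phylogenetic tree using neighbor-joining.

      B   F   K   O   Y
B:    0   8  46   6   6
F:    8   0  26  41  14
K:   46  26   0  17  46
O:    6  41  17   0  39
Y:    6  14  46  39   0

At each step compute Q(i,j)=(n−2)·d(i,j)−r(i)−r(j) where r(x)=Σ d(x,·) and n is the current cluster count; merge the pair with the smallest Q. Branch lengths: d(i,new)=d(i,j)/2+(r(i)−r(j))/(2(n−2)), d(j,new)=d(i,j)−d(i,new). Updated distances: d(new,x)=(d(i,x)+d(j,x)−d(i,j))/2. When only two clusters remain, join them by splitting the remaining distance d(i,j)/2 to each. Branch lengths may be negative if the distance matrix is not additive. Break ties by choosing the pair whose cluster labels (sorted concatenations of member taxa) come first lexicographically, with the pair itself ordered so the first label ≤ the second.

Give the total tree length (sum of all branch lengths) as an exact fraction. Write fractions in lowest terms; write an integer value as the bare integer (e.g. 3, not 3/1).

iteration 1: select K,O (d=17, Q=-187); attach at lengths (83/6, 19/6); label the merged cluster KO
  updated: d(B,KO)=35/2, d(F,KO)=25, d(KO,Y)=34
iteration 2: select B,Y (d=6, Q=-147/2); attach at lengths (-21/8, 69/8); label the merged cluster BY
  updated: d(BY,F)=8, d(BY,KO)=91/4
iteration 3: select BY,F (d=8, Q=-223/4); attach at lengths (23/8, 41/8); label the merged cluster BFY
  updated: d(BFY,KO)=159/8
iteration 4: select BFY,KO (d=159/8); attach at lengths (159/16, 159/16); label the merged cluster BFKOY
final tree: (((B:-21/8,Y:69/8):23/8,F:41/8):159/16,(K:83/6,O:19/6):159/16)
total length: 407/8

407/8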